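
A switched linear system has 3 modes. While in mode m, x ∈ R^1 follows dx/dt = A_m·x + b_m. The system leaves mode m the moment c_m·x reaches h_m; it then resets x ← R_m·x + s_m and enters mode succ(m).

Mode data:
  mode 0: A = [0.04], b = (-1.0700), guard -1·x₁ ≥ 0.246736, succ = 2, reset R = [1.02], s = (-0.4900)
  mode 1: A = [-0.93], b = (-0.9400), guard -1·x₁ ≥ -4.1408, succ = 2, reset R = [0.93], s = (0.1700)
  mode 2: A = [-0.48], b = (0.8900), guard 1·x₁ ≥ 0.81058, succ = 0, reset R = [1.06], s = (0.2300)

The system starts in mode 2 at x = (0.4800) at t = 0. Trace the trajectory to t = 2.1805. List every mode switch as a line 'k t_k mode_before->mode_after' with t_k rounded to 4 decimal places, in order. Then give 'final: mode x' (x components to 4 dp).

Mode 2: guard c·x = 0.8106 hit at Δt = 0.5733 (t = 0.5733), x⁻ = (0.8106) → reset → x⁺ = (1.0892), jump to mode 0
Mode 0: guard c·x = 0.2467 hit at Δt = 1.2688 (t = 1.8421), x⁻ = (-0.2467) → reset → x⁺ = (-0.7417), jump to mode 2
Mode 2: flow for 0.3384 to horizon, guard not reached → x = (-0.3525)

1 0.5733 2->0
2 1.8421 0->2
final: 2 -0.3525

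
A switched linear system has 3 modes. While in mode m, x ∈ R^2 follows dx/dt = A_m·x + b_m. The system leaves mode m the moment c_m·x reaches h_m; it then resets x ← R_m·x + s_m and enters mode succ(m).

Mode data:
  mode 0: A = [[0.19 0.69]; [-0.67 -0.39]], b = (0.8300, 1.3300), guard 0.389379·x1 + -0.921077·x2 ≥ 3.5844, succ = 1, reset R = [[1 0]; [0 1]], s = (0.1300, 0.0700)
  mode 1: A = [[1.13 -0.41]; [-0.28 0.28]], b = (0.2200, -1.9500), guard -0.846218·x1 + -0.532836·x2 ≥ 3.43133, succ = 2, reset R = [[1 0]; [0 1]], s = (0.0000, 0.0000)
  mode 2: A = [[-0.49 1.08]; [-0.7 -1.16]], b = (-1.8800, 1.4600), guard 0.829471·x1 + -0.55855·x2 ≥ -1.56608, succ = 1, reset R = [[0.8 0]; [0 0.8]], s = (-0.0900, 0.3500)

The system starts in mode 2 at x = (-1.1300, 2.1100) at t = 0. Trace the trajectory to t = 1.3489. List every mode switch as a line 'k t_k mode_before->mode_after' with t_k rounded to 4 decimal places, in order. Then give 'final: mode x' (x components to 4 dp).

1 0.7397 2->1
final: 1 -1.5061 1.1059

Mode 2: guard c·x = -1.5661 hit at Δt = 0.7397 (t = 0.7397), x⁻ = (-0.6094, 1.8988) → reset → x⁺ = (-0.5775, 1.8691), jump to mode 1
Mode 1: flow for 0.6092 to horizon, guard not reached → x = (-1.5061, 1.1059)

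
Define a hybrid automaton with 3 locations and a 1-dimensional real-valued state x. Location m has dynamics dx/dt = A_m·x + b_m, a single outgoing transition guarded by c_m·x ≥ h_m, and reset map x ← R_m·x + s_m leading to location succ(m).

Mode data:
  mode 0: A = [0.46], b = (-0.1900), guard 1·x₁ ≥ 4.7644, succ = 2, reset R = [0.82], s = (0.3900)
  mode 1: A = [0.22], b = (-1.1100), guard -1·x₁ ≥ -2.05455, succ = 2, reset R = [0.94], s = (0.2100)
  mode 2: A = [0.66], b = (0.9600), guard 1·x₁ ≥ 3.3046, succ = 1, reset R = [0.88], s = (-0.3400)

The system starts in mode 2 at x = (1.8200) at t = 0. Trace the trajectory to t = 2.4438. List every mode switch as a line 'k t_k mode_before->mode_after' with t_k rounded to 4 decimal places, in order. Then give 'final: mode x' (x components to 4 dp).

1 0.5665 2->1
2 1.4227 1->2
3 1.8474 2->1
final: 1 2.2207

Mode 2: guard c·x = 3.3046 hit at Δt = 0.5665 (t = 0.5665), x⁻ = (3.3046) → reset → x⁺ = (2.5680), jump to mode 1
Mode 1: guard c·x = -2.0545 hit at Δt = 0.8562 (t = 1.4227), x⁻ = (2.0546) → reset → x⁺ = (2.1413), jump to mode 2
Mode 2: guard c·x = 3.3046 hit at Δt = 0.4247 (t = 1.8474), x⁻ = (3.3046) → reset → x⁺ = (2.5680), jump to mode 1
Mode 1: flow for 0.5964 to horizon, guard not reached → x = (2.2207)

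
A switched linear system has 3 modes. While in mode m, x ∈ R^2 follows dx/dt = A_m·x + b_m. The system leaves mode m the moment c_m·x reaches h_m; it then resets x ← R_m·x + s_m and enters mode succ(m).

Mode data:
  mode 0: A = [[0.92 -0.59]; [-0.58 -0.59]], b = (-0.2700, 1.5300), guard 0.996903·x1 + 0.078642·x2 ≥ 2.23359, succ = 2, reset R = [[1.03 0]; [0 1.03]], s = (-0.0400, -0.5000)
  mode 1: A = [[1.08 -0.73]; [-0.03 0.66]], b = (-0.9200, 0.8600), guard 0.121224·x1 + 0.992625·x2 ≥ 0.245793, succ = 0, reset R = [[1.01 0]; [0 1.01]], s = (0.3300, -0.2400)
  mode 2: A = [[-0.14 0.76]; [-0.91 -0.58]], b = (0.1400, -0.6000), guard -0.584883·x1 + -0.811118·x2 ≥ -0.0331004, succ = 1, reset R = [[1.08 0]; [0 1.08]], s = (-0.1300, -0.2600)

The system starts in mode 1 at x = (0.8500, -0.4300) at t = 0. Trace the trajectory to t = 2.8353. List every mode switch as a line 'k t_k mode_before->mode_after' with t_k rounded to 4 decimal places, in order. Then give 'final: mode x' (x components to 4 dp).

1 0.7715 1->0
2 1.4160 0->2
3 1.9083 2->1
final: 1 5.7657 -2.0981

Mode 1: guard c·x = 0.2458 hit at Δt = 0.7715 (t = 0.7715), x⁻ = (1.0364, 0.1210) → reset → x⁺ = (1.3768, -0.1177), jump to mode 0
Mode 0: guard c·x = 2.2336 hit at Δt = 0.6445 (t = 1.4160), x⁻ = (2.2262, 0.1813) → reset → x⁺ = (2.2530, -0.3133), jump to mode 2
Mode 2: guard c·x = -0.0331 hit at Δt = 0.4923 (t = 1.9083), x⁻ = (1.8617, -1.3017) → reset → x⁺ = (1.8807, -1.6658), jump to mode 1
Mode 1: flow for 0.9270 to horizon, guard not reached → x = (5.7657, -2.0981)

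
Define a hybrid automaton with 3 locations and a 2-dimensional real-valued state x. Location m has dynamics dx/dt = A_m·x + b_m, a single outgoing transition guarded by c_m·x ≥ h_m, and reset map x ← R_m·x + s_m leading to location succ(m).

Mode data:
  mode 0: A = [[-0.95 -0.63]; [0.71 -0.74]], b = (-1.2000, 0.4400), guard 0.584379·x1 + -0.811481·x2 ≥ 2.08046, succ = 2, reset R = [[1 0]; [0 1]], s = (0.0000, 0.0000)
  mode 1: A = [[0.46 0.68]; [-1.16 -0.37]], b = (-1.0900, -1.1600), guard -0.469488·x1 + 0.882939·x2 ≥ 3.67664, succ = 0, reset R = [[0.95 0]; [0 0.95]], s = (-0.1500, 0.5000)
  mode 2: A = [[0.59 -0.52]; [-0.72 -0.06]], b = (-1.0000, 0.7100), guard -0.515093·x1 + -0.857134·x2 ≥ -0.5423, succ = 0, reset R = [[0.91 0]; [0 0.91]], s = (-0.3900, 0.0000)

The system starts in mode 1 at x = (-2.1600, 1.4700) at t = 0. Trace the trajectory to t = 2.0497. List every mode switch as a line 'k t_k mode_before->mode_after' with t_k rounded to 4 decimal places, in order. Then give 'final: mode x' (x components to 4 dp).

1 0.9189 1->0
final: 0 -2.3233 0.1170

Mode 1: guard c·x = 3.6766 hit at Δt = 0.9189 (t = 0.9189), x⁻ = (-3.0505, 2.5420) → reset → x⁺ = (-3.0480, 2.9149), jump to mode 0
Mode 0: flow for 1.1308 to horizon, guard not reached → x = (-2.3233, 0.1170)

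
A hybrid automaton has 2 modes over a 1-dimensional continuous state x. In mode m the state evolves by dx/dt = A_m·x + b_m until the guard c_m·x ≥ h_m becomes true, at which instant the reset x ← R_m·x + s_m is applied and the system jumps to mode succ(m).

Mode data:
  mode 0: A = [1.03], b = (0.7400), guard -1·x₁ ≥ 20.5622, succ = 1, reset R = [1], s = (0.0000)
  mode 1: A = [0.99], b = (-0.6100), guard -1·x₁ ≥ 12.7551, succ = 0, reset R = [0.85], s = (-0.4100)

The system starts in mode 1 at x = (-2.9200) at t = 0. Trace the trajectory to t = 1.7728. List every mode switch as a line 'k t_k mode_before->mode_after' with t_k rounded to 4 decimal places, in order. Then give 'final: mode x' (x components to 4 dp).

Mode 1: guard c·x = 12.7551 hit at Δt = 1.3435 (t = 1.3435), x⁻ = (-12.7551) → reset → x⁺ = (-11.2518), jump to mode 0
Mode 0: flow for 0.4293 to horizon, guard not reached → x = (-17.1094)

1 1.3435 1->0
final: 0 -17.1094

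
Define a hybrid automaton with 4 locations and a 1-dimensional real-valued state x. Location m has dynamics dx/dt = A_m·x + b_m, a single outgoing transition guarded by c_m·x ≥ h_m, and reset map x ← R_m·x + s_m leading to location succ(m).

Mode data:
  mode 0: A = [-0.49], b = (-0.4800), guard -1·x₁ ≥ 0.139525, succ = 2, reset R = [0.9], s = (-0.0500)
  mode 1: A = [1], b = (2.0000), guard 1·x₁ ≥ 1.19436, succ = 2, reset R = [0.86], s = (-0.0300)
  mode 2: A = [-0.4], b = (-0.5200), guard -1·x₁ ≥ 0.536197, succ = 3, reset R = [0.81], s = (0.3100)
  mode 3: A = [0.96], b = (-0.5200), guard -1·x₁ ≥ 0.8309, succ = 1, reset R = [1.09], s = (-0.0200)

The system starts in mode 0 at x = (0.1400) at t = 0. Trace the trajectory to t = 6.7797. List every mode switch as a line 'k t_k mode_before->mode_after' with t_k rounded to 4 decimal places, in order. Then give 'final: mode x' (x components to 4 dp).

Mode 0: guard c·x = 0.1395 hit at Δt = 0.5862 (t = 0.5862), x⁻ = (-0.1395) → reset → x⁺ = (-0.1756), jump to mode 2
Mode 2: guard c·x = 0.5362 hit at Δt = 0.9668 (t = 1.5530), x⁻ = (-0.5362) → reset → x⁺ = (-0.1243), jump to mode 3
Mode 3: guard c·x = 0.8309 hit at Δt = 0.7533 (t = 2.3063), x⁻ = (-0.8309) → reset → x⁺ = (-0.9257), jump to mode 1
Mode 1: guard c·x = 1.1944 hit at Δt = 1.0897 (t = 3.3960), x⁻ = (1.1944) → reset → x⁺ = (0.9971), jump to mode 2
Mode 2: guard c·x = 0.5362 hit at Δt = 2.7528 (t = 6.1488), x⁻ = (-0.5362) → reset → x⁺ = (-0.1243), jump to mode 3
Mode 3: flow for 0.6309 to horizon, guard not reached → x = (-0.6787)

1 0.5862 0->2
2 1.5530 2->3
3 2.3063 3->1
4 3.3960 1->2
5 6.1488 2->3
final: 3 -0.6787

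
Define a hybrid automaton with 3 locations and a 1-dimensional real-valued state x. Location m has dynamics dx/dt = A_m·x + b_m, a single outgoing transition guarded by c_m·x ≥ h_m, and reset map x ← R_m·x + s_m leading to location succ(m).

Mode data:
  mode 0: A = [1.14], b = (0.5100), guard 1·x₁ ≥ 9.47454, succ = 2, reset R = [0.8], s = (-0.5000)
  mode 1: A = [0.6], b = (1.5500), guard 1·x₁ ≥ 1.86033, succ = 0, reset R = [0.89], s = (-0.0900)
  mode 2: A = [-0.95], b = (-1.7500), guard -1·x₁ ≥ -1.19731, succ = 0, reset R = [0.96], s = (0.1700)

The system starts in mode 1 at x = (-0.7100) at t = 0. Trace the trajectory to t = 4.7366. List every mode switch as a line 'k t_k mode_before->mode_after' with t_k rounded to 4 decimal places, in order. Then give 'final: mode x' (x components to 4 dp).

1 1.4396 1->0
2 2.8388 0->2
3 3.9723 2->0
final: 0 3.7753

Mode 1: guard c·x = 1.8603 hit at Δt = 1.4396 (t = 1.4396), x⁻ = (1.8603) → reset → x⁺ = (1.5657), jump to mode 0
Mode 0: guard c·x = 9.4745 hit at Δt = 1.3992 (t = 2.8388), x⁻ = (9.4745) → reset → x⁺ = (7.0796), jump to mode 2
Mode 2: guard c·x = -1.1973 hit at Δt = 1.1335 (t = 3.9723), x⁻ = (1.1973) → reset → x⁺ = (1.3194), jump to mode 0
Mode 0: flow for 0.7643 to horizon, guard not reached → x = (3.7753)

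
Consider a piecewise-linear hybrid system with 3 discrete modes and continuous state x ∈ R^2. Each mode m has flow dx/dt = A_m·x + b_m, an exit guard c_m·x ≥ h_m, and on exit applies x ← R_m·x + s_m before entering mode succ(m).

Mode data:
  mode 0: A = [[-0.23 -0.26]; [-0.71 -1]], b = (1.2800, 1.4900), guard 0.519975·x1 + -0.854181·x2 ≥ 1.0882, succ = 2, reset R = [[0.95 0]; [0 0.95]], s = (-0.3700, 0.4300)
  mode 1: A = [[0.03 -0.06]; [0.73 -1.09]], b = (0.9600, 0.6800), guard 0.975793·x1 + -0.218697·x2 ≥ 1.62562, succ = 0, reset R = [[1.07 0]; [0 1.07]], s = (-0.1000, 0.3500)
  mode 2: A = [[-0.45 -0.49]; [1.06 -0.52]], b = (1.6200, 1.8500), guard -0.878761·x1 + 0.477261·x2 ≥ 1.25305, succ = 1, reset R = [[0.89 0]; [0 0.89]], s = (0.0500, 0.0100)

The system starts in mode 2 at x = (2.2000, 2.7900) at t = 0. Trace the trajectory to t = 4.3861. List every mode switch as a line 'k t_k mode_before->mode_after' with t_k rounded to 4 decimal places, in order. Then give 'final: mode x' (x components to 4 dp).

1 1.1164 2->1
2 2.5334 1->0
3 4.0096 0->2
final: 2 2.2099 2.1222

Mode 2: guard c·x = 1.2530 hit at Δt = 1.1164 (t = 1.1164), x⁻ = (1.0538, 4.5659) → reset → x⁺ = (0.9879, 4.0736), jump to mode 1
Mode 1: guard c·x = 1.6256 hit at Δt = 1.4170 (t = 2.5334), x⁻ = (2.1729, 2.2620) → reset → x⁺ = (2.2250, 2.7703), jump to mode 0
Mode 0: guard c·x = 1.0882 hit at Δt = 1.4762 (t = 4.0096), x⁻ = (2.7654, 0.4095) → reset → x⁺ = (2.2572, 0.8190), jump to mode 2
Mode 2: flow for 0.3765 to horizon, guard not reached → x = (2.2099, 2.1222)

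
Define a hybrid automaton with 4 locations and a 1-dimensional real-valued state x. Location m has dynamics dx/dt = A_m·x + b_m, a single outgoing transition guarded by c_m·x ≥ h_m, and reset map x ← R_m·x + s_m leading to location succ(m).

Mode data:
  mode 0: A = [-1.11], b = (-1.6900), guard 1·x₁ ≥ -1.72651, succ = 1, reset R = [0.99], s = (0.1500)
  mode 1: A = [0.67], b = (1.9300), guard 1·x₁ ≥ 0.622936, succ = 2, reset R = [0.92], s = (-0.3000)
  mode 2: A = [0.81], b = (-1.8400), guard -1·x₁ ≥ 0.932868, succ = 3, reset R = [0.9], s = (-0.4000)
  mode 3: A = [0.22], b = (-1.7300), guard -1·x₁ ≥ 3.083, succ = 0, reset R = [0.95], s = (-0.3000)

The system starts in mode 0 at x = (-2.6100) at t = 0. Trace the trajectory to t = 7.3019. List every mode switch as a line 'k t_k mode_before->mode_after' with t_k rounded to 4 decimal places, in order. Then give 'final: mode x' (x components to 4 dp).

1 1.5077 0->1
2 2.9631 1->2
3 3.5460 2->3
4 4.3842 3->0
5 6.2978 0->1
final: 1 -0.2912

Mode 0: guard c·x = -1.7265 hit at Δt = 1.5077 (t = 1.5077), x⁻ = (-1.7265) → reset → x⁺ = (-1.5592), jump to mode 1
Mode 1: guard c·x = 0.6229 hit at Δt = 1.4554 (t = 2.9631), x⁻ = (0.6229) → reset → x⁺ = (0.2731), jump to mode 2
Mode 2: guard c·x = 0.9329 hit at Δt = 0.5829 (t = 3.5460), x⁻ = (-0.9329) → reset → x⁺ = (-1.2396), jump to mode 3
Mode 3: guard c·x = 3.0830 hit at Δt = 0.8382 (t = 4.3842), x⁻ = (-3.0830) → reset → x⁺ = (-3.2288), jump to mode 0
Mode 0: guard c·x = -1.7265 hit at Δt = 1.9135 (t = 6.2978), x⁻ = (-1.7265) → reset → x⁺ = (-1.5592), jump to mode 1
Mode 1: flow for 1.0041 to horizon, guard not reached → x = (-0.2912)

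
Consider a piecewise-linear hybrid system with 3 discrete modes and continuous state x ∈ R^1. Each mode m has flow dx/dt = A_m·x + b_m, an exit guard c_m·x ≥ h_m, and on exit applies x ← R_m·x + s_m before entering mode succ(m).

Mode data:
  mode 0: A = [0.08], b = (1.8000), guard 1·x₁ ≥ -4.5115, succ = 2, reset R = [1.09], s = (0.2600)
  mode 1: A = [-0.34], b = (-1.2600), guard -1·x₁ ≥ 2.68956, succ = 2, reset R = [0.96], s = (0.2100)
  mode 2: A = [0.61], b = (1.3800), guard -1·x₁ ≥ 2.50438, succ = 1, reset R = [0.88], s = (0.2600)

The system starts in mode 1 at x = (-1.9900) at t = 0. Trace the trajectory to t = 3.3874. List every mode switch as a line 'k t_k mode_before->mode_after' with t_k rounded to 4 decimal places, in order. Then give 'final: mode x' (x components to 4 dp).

Mode 1: guard c·x = 2.6896 hit at Δt = 1.5404 (t = 1.5404), x⁻ = (-2.6896) → reset → x⁺ = (-2.3720), jump to mode 2
Mode 2: guard c·x = 2.5044 hit at Δt = 1.2979 (t = 2.8383), x⁻ = (-2.5044) → reset → x⁺ = (-1.9439), jump to mode 1
Mode 1: flow for 0.5491 to horizon, guard not reached → x = (-2.2439)

1 1.5404 1->2
2 2.8383 2->1
final: 1 -2.2439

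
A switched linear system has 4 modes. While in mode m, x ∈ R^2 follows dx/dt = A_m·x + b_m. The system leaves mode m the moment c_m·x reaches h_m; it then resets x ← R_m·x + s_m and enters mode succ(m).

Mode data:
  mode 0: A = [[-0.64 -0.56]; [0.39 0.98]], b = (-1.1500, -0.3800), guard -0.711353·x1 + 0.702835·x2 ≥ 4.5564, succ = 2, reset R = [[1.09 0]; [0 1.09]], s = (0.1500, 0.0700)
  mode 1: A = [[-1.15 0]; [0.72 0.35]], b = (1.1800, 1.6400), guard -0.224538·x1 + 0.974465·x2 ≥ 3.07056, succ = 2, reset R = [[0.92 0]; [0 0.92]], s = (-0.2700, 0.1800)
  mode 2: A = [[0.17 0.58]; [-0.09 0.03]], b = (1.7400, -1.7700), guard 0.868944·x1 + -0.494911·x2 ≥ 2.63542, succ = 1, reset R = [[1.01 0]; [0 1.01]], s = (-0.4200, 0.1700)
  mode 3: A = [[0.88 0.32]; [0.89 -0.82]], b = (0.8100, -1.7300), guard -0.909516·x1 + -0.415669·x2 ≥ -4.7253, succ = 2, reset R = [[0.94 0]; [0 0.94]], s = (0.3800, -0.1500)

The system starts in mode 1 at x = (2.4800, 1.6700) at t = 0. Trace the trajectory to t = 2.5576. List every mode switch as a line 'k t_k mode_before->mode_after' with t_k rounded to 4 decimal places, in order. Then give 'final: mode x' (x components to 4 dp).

Mode 1: guard c·x = 3.0706 hit at Δt = 0.4661 (t = 0.4661), x⁻ = (1.8767, 3.5835) → reset → x⁺ = (1.4566, 3.4768), jump to mode 2
Mode 2: guard c·x = 2.6354 hit at Δt = 0.7178 (t = 1.1839), x⁻ = (4.2186, 2.0819) → reset → x⁺ = (3.8408, 2.2727), jump to mode 1
Mode 1: guard c·x = 3.0706 hit at Δt = 0.3046 (t = 1.4885), x⁻ = (3.0090, 3.8444) → reset → x⁺ = (2.4983, 3.7168), jump to mode 2
Mode 2: guard c·x = 2.6354 hit at Δt = 0.4953 (t = 1.9838), x⁻ = (4.5877, 2.7298) → reset → x⁺ = (4.2136, 2.9271), jump to mode 1
Mode 1: guard c·x = 3.0706 hit at Δt = 0.1863 (t = 2.1701), x⁻ = (3.5989, 3.9803) → reset → x⁺ = (3.0410, 3.8419), jump to mode 2
Mode 2: flow for 0.3875 to horizon, guard not reached → x = (4.7492, 3.0601)

1 0.4661 1->2
2 1.1839 2->1
3 1.4885 1->2
4 1.9838 2->1
5 2.1701 1->2
final: 2 4.7492 3.0601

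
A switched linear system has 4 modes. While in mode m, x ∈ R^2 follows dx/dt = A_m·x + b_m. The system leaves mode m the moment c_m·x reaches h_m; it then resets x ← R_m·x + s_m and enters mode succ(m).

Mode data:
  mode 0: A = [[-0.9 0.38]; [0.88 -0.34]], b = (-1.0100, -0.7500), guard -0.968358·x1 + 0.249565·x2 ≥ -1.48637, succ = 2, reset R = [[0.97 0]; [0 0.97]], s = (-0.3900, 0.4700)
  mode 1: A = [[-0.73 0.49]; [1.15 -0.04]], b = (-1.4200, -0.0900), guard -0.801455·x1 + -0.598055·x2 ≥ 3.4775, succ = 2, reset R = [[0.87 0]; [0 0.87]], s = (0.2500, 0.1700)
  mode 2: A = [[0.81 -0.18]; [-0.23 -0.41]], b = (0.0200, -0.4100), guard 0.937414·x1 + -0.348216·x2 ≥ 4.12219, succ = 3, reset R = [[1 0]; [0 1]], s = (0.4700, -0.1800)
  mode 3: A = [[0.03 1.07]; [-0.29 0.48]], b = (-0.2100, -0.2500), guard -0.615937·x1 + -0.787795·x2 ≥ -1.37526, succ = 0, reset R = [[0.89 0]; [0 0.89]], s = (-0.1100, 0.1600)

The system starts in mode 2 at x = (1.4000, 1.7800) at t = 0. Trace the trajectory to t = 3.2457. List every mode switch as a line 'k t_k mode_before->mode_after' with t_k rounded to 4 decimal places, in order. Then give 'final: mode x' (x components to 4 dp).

Mode 2: guard c·x = 4.1222 hit at Δt = 1.5164 (t = 1.5164), x⁻ = (4.3225, -0.2017) → reset → x⁺ = (4.7925, -0.3817), jump to mode 3
Mode 3: guard c·x = -1.3753 hit at Δt = 0.5667 (t = 2.0831), x⁻ = (4.1834, -1.5251) → reset → x⁺ = (3.6132, -1.1973), jump to mode 0
Mode 0: guard c·x = -1.4864 hit at Δt = 0.6233 (t = 2.7064), x⁻ = (1.4815, -0.2075) → reset → x⁺ = (1.0470, 0.2687), jump to mode 2
Mode 2: flow for 0.5393 to horizon, guard not reached → x = (1.6241, -0.1301)

1 1.5164 2->3
2 2.0831 3->0
3 2.7064 0->2
final: 2 1.6241 -0.1301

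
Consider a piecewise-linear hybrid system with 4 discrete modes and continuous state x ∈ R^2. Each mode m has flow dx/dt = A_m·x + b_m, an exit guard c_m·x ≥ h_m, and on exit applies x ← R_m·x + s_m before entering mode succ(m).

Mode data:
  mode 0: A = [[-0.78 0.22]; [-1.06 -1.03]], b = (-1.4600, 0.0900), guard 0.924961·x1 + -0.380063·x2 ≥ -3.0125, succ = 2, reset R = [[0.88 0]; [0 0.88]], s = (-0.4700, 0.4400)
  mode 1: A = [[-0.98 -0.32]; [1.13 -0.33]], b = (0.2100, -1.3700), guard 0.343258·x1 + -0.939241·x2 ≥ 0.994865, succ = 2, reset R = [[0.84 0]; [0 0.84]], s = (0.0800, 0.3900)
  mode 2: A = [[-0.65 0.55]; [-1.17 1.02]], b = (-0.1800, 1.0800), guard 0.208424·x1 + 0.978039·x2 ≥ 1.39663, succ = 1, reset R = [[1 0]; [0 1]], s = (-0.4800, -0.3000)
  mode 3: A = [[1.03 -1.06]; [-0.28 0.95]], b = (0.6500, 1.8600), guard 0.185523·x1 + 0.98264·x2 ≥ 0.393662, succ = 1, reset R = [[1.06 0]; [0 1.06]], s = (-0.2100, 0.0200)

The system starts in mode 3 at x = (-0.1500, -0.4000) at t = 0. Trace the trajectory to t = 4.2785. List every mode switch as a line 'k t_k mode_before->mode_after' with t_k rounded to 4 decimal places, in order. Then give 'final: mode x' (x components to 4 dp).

1 0.4243 3->1
2 1.6180 1->2
3 3.0964 2->1
final: 1 0.0637 -0.7562

Mode 3: guard c·x = 0.3937 hit at Δt = 0.4243 (t = 0.4243), x⁻ = (0.1501, 0.3723) → reset → x⁺ = (-0.0509, 0.4146), jump to mode 1
Mode 1: guard c·x = 0.9949 hit at Δt = 1.1937 (t = 1.6180), x⁻ = (0.2418, -0.9709) → reset → x⁺ = (0.2831, -0.4255), jump to mode 2
Mode 2: guard c·x = 1.3966 hit at Δt = 1.4784 (t = 3.0964), x⁻ = (0.1375, 1.3987) → reset → x⁺ = (-0.3425, 1.0987), jump to mode 1
Mode 1: flow for 1.1821 to horizon, guard not reached → x = (0.0637, -0.7562)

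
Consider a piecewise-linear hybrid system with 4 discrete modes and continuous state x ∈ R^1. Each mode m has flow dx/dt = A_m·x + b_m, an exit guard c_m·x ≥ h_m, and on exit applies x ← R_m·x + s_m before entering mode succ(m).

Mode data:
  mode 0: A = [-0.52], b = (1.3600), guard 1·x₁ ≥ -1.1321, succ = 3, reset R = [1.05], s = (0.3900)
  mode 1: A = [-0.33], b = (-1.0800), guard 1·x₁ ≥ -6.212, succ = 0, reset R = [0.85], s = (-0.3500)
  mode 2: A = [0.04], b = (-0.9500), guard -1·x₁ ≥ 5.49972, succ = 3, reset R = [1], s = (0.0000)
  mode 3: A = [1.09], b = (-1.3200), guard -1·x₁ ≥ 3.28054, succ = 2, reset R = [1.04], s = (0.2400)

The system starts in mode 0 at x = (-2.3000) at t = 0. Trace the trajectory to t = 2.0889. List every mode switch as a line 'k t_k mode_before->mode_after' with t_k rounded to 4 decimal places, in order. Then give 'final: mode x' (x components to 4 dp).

1 0.5217 0->3
2 1.2595 3->2
final: 2 -4.0799

Mode 0: guard c·x = -1.1321 hit at Δt = 0.5217 (t = 0.5217), x⁻ = (-1.1321) → reset → x⁺ = (-0.7987), jump to mode 3
Mode 3: guard c·x = 3.2805 hit at Δt = 0.7378 (t = 1.2595), x⁻ = (-3.2805) → reset → x⁺ = (-3.1718), jump to mode 2
Mode 2: flow for 0.8294 to horizon, guard not reached → x = (-4.0799)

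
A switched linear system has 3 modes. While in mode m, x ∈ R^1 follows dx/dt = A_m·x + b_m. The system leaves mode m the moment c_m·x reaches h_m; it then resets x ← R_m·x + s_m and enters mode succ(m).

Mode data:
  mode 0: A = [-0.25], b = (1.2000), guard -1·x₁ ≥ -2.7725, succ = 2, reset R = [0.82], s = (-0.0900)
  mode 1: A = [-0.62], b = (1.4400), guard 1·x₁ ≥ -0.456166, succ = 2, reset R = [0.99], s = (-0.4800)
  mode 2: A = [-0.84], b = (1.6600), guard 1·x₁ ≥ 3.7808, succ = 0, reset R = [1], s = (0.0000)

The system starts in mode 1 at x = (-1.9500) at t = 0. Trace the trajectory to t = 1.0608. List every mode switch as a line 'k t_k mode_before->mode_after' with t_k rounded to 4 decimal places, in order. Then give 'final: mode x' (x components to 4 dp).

1 0.6939 1->2
final: 2 -0.1604

Mode 1: guard c·x = -0.4562 hit at Δt = 0.6939 (t = 0.6939), x⁻ = (-0.4562) → reset → x⁺ = (-0.9316), jump to mode 2
Mode 2: flow for 0.3669 to horizon, guard not reached → x = (-0.1604)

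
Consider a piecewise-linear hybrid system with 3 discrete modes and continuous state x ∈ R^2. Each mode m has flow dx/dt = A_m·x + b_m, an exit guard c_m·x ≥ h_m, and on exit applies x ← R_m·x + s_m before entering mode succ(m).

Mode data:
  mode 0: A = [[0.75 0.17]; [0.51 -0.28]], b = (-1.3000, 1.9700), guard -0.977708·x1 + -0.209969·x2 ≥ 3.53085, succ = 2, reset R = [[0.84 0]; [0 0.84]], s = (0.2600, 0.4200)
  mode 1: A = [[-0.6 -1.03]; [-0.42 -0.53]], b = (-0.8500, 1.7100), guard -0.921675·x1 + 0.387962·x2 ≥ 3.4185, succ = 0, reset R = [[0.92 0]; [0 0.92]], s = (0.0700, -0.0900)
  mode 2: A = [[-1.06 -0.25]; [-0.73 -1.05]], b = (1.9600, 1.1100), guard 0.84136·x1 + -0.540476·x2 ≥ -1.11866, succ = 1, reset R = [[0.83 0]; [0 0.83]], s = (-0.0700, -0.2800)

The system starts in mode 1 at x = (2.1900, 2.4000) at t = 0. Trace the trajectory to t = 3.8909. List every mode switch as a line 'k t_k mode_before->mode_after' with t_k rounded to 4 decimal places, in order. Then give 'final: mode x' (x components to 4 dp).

1 1.3972 1->0
2 2.0353 0->2
3 3.1874 2->1
final: 1 -1.6199 2.1831

Mode 1: guard c·x = 3.4185 hit at Δt = 1.3972 (t = 1.3972), x⁻ = (-2.4102, 3.0856) → reset → x⁺ = (-2.1474, 2.7488), jump to mode 0
Mode 0: guard c·x = 3.5309 hit at Δt = 0.6381 (t = 2.0353), x⁻ = (-4.1540, 2.5267) → reset → x⁺ = (-3.2293, 2.5424), jump to mode 2
Mode 2: guard c·x = -1.1187 hit at Δt = 1.1521 (t = 3.1874), x⁻ = (-0.0414, 2.0053) → reset → x⁺ = (-0.1044, 1.3844), jump to mode 1
Mode 1: flow for 0.7035 to horizon, guard not reached → x = (-1.6199, 2.1831)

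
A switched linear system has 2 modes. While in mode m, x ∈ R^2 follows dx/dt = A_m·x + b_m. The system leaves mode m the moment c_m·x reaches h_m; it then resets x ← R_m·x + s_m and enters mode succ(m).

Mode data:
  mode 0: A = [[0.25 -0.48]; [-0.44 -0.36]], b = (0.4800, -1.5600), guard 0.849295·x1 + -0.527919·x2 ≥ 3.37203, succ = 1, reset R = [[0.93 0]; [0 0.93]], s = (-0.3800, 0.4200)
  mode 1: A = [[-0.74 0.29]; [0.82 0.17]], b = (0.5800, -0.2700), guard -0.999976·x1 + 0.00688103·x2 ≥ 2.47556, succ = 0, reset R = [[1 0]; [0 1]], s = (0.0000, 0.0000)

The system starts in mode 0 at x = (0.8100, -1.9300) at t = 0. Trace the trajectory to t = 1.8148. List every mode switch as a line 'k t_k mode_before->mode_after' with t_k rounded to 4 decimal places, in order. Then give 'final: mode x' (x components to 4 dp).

1 0.6950 0->1
final: 1 0.7271 -1.8986

Mode 0: guard c·x = 3.3720 hit at Δt = 0.6950 (t = 0.6950), x⁻ = (2.1906, -2.8633) → reset → x⁺ = (1.6573, -2.2428), jump to mode 1
Mode 1: flow for 1.1198 to horizon, guard not reached → x = (0.7271, -1.8986)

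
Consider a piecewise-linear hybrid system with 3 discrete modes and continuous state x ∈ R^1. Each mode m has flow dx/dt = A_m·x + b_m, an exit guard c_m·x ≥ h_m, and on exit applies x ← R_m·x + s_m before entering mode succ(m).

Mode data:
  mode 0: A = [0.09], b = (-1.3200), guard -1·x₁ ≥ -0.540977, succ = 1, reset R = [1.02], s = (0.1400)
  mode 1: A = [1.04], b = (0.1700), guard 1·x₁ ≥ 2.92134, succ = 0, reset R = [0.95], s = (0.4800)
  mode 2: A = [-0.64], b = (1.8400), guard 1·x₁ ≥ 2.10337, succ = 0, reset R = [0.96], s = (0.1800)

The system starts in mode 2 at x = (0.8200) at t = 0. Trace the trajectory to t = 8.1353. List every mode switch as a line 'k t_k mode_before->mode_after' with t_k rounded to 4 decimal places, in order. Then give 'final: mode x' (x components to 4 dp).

1 1.5305 2->0
2 2.9180 0->1
3 4.1515 1->0
4 6.5224 0->1
5 7.7559 1->0
final: 0 2.8589

Mode 2: guard c·x = 2.1034 hit at Δt = 1.5305 (t = 1.5305), x⁻ = (2.1034) → reset → x⁺ = (2.1992), jump to mode 0
Mode 0: guard c·x = -0.5410 hit at Δt = 1.3875 (t = 2.9180), x⁻ = (0.5410) → reset → x⁺ = (0.6918), jump to mode 1
Mode 1: guard c·x = 2.9213 hit at Δt = 1.2335 (t = 4.1515), x⁻ = (2.9213) → reset → x⁺ = (3.2553), jump to mode 0
Mode 0: guard c·x = -0.5410 hit at Δt = 2.3709 (t = 6.5224), x⁻ = (0.5410) → reset → x⁺ = (0.6918), jump to mode 1
Mode 1: guard c·x = 2.9213 hit at Δt = 1.2335 (t = 7.7559), x⁻ = (2.9213) → reset → x⁺ = (3.2553), jump to mode 0
Mode 0: flow for 0.3794 to horizon, guard not reached → x = (2.8589)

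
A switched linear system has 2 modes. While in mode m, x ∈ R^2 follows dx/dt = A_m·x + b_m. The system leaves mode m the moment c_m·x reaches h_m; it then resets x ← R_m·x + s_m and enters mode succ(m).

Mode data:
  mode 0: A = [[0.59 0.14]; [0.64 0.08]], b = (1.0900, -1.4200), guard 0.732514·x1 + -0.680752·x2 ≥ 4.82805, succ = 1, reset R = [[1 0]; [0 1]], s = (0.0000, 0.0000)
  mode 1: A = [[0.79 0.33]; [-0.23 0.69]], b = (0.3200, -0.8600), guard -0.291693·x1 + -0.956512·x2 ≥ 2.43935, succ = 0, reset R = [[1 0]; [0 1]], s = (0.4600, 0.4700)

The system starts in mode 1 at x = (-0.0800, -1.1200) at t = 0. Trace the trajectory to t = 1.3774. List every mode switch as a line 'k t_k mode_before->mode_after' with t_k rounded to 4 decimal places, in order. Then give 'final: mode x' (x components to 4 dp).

Mode 1: guard c·x = 2.4394 hit at Δt = 0.6577 (t = 0.6577), x⁻ = (-0.3367, -2.4476) → reset → x⁺ = (0.1233, -1.9776), jump to mode 0
Mode 0: flow for 0.7197 to horizon, guard not reached → x = (0.8595, -2.9240)

1 0.6577 1->0
final: 0 0.8595 -2.9240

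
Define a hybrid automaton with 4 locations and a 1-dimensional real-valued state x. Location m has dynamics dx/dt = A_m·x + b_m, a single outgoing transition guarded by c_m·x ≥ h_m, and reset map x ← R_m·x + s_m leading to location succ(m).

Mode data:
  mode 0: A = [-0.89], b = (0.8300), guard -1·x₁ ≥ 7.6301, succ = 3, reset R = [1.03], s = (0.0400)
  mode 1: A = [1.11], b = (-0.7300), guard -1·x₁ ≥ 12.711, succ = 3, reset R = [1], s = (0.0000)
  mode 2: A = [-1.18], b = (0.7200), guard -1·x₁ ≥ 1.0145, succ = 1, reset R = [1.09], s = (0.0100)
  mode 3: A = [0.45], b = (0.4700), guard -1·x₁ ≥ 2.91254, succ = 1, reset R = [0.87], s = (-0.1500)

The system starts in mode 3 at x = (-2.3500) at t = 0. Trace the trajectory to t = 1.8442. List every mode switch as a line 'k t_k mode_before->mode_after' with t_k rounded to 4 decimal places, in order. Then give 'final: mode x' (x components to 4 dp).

Mode 3: guard c·x = 2.9125 hit at Δt = 0.7962 (t = 0.7962), x⁻ = (-2.9125) → reset → x⁺ = (-2.6839), jump to mode 1
Mode 1: flow for 1.0480 to horizon, guard not reached → x = (-10.0367)

1 0.7962 3->1
final: 1 -10.0367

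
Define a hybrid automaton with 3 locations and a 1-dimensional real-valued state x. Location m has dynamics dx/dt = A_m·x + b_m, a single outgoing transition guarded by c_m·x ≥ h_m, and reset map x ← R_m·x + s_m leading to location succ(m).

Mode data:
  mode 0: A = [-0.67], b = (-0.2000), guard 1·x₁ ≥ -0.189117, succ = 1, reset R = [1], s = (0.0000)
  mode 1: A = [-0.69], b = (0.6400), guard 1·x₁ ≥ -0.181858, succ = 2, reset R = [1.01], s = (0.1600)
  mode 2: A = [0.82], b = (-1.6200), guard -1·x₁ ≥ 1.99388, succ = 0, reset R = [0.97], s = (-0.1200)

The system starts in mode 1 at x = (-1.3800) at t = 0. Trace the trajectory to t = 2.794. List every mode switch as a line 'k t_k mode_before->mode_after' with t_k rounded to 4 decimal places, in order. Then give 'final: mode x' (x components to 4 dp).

Mode 1: guard c·x = -0.1819 hit at Δt = 1.0614 (t = 1.0614), x⁻ = (-0.1819) → reset → x⁺ = (-0.0237), jump to mode 2
Mode 2: guard c·x = 1.9939 hit at Δt = 0.8364 (t = 1.8978), x⁻ = (-1.9939) → reset → x⁺ = (-2.0541), jump to mode 0
Mode 0: flow for 0.8962 to horizon, guard not reached → x = (-1.2615)

1 1.0614 1->2
2 1.8978 2->0
final: 0 -1.2615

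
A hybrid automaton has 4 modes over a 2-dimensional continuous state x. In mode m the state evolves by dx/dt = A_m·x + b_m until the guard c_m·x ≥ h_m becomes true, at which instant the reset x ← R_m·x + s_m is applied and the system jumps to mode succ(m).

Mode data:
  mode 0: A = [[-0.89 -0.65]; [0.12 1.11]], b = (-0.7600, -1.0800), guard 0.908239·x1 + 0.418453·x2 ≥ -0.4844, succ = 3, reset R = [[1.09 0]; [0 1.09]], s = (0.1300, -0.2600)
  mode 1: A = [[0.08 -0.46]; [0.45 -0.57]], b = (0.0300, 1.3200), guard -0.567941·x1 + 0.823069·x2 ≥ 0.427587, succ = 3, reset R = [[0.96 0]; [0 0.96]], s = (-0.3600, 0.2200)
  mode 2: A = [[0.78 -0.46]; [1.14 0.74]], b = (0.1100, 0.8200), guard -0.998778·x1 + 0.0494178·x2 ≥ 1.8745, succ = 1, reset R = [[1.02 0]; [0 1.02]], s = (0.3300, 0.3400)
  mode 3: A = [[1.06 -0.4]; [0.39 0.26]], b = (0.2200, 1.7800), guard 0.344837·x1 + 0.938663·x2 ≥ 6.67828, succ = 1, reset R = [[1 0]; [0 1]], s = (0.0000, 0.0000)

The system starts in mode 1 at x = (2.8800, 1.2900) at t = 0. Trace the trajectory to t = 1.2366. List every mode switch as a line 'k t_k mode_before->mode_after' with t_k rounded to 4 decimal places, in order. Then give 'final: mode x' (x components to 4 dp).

1 0.6350 1->3
final: 3 2.9453 4.5732

Mode 1: guard c·x = 0.4276 hit at Δt = 0.6350 (t = 0.6350), x⁻ = (2.5090, 2.2508) → reset → x⁺ = (2.0487, 2.3808), jump to mode 3
Mode 3: flow for 0.6016 to horizon, guard not reached → x = (2.9453, 4.5732)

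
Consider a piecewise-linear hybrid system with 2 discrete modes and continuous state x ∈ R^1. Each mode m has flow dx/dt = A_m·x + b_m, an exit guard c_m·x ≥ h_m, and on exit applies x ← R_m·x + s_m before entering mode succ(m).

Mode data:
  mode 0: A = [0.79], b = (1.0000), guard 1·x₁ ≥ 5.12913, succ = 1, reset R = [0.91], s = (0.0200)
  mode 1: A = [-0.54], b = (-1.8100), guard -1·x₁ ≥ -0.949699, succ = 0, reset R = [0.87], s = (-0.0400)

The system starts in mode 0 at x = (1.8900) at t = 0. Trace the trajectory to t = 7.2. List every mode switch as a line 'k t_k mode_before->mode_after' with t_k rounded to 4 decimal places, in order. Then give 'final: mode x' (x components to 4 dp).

Mode 0: guard c·x = 5.1291 hit at Δt = 0.8940 (t = 0.8940), x⁻ = (5.1291) → reset → x⁺ = (4.6875), jump to mode 1
Mode 1: guard c·x = -0.9497 hit at Δt = 1.1581 (t = 2.0521), x⁻ = (0.9497) → reset → x⁺ = (0.7862), jump to mode 0
Mode 0: guard c·x = 5.1291 hit at Δt = 1.4388 (t = 3.4909), x⁻ = (5.1291) → reset → x⁺ = (4.6875), jump to mode 1
Mode 1: guard c·x = -0.9497 hit at Δt = 1.1581 (t = 4.6490), x⁻ = (0.9497) → reset → x⁺ = (0.7862), jump to mode 0
Mode 0: guard c·x = 5.1291 hit at Δt = 1.4388 (t = 6.0878), x⁻ = (5.1291) → reset → x⁺ = (4.6875), jump to mode 1
Mode 1: flow for 1.1122 to horizon, guard not reached → x = (1.0577)

1 0.8940 0->1
2 2.0521 1->0
3 3.4909 0->1
4 4.6490 1->0
5 6.0878 0->1
final: 1 1.0577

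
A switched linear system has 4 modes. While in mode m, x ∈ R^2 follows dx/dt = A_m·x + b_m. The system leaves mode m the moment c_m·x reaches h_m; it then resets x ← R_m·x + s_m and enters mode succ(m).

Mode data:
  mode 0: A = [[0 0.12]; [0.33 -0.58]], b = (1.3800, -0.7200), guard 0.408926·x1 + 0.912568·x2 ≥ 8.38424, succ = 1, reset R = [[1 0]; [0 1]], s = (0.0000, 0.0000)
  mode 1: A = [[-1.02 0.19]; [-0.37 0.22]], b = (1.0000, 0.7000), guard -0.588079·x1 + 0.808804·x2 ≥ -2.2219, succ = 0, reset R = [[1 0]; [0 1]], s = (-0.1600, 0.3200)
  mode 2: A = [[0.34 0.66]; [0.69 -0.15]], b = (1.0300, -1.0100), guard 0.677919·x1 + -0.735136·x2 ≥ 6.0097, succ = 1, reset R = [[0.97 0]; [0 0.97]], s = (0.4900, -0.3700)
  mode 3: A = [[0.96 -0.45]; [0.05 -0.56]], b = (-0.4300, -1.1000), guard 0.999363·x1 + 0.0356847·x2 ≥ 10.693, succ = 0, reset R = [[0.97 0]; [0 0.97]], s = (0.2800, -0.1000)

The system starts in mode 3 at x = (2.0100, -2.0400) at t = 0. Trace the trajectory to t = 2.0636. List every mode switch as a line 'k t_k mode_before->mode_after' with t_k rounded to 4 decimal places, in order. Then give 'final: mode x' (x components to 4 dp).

Mode 3: guard c·x = 10.6930 hit at Δt = 1.5772 (t = 1.5772), x⁻ = (10.7599, -1.6831) → reset → x⁺ = (10.7171, -1.7326), jump to mode 0
Mode 0: flow for 0.4864 to horizon, guard not reached → x = (11.3376, -0.0687)

1 1.5772 3->0
final: 0 11.3376 -0.0687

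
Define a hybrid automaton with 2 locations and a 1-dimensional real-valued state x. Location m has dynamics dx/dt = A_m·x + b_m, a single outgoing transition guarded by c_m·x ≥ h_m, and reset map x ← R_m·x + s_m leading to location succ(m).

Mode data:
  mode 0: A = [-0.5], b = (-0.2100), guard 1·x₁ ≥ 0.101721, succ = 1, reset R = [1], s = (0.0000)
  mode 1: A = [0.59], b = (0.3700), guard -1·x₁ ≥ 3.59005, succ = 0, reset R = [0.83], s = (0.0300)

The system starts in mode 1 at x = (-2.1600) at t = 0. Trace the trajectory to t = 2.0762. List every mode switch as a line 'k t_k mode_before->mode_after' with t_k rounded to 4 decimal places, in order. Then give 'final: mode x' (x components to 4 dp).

1 1.1170 1->0
final: 0 -1.9860

Mode 1: guard c·x = 3.5901 hit at Δt = 1.1170 (t = 1.1170), x⁻ = (-3.5901) → reset → x⁺ = (-2.9497), jump to mode 0
Mode 0: flow for 0.9592 to horizon, guard not reached → x = (-1.9860)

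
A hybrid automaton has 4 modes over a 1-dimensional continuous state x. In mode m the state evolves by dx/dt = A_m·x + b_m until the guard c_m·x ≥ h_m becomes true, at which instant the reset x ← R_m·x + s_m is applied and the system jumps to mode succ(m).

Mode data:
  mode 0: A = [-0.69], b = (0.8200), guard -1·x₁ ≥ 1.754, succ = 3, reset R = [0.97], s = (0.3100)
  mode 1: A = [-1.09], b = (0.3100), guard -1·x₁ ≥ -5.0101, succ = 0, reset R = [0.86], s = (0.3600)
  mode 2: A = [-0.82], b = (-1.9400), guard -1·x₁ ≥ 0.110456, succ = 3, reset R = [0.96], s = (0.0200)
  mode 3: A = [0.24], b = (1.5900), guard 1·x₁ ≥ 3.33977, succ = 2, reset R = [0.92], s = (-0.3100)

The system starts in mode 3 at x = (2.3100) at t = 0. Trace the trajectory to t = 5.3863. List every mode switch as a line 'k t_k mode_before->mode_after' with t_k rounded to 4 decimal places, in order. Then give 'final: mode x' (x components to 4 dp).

1 0.4545 3->2
2 1.4563 2->3
3 3.2116 3->2
4 4.2134 2->3
final: 3 2.0398

Mode 3: guard c·x = 3.3398 hit at Δt = 0.4545 (t = 0.4545), x⁻ = (3.3398) → reset → x⁺ = (2.7626), jump to mode 2
Mode 2: guard c·x = 0.1105 hit at Δt = 1.0018 (t = 1.4563), x⁻ = (-0.1105) → reset → x⁺ = (-0.0860), jump to mode 3
Mode 3: guard c·x = 3.3398 hit at Δt = 1.7553 (t = 3.2116), x⁻ = (3.3398) → reset → x⁺ = (2.7626), jump to mode 2
Mode 2: guard c·x = 0.1105 hit at Δt = 1.0018 (t = 4.2134), x⁻ = (-0.1105) → reset → x⁺ = (-0.0860), jump to mode 3
Mode 3: flow for 1.1729 to horizon, guard not reached → x = (2.0398)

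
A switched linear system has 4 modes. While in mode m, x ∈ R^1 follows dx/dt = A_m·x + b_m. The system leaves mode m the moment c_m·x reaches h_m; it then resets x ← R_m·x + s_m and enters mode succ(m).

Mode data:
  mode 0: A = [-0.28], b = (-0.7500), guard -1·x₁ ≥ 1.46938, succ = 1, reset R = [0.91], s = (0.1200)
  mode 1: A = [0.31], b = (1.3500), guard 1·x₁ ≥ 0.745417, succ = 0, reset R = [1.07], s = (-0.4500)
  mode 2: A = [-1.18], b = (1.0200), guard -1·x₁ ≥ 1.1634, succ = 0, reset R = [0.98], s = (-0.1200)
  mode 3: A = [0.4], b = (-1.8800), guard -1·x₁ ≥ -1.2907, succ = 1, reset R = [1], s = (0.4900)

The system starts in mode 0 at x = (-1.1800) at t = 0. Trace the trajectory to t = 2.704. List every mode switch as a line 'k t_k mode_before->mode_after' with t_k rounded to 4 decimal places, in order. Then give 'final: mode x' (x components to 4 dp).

1 0.7663 0->1
2 2.3334 1->0
final: 0 0.0493

Mode 0: guard c·x = 1.4694 hit at Δt = 0.7663 (t = 0.7663), x⁻ = (-1.4694) → reset → x⁺ = (-1.2171), jump to mode 1
Mode 1: guard c·x = 0.7454 hit at Δt = 1.5671 (t = 2.3334), x⁻ = (0.7454) → reset → x⁺ = (0.3476), jump to mode 0
Mode 0: flow for 0.3706 to horizon, guard not reached → x = (0.0493)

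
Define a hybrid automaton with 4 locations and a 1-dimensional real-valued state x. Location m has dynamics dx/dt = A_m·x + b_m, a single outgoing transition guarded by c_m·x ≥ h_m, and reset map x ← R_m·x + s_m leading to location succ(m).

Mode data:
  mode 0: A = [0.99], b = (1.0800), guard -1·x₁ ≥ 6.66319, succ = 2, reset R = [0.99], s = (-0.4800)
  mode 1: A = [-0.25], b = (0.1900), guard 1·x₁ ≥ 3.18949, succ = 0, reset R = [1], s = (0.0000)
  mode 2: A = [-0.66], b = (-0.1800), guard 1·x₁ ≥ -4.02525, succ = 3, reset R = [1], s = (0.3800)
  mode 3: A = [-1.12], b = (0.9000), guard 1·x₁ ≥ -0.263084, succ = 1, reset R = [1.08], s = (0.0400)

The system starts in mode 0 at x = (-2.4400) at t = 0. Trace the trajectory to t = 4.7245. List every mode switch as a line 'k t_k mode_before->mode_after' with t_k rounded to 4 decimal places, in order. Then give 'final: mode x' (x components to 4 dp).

Mode 0: guard c·x = 6.6632 hit at Δt = 1.4327 (t = 1.4327), x⁻ = (-6.6632) → reset → x⁺ = (-7.0766), jump to mode 2
Mode 2: guard c·x = -4.0252 hit at Δt = 0.9016 (t = 2.3343), x⁻ = (-4.0253) → reset → x⁺ = (-3.6453), jump to mode 3
Mode 3: guard c·x = -0.2631 hit at Δt = 1.2751 (t = 3.6094), x⁻ = (-0.2631) → reset → x⁺ = (-0.2441), jump to mode 1
Mode 1: flow for 1.1151 to horizon, guard not reached → x = (0.0002)

1 1.4327 0->2
2 2.3343 2->3
3 3.6094 3->1
final: 1 0.0002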